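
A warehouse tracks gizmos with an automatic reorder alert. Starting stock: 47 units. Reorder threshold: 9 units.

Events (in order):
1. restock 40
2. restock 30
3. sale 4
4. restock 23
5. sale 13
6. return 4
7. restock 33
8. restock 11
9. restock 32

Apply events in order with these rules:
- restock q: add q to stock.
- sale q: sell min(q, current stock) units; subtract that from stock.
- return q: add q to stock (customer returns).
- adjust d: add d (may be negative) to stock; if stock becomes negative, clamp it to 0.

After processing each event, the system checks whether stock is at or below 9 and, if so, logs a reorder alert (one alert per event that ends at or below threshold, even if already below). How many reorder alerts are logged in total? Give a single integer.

Answer: 0

Derivation:
Processing events:
Start: stock = 47
  Event 1 (restock 40): 47 + 40 = 87
  Event 2 (restock 30): 87 + 30 = 117
  Event 3 (sale 4): sell min(4,117)=4. stock: 117 - 4 = 113. total_sold = 4
  Event 4 (restock 23): 113 + 23 = 136
  Event 5 (sale 13): sell min(13,136)=13. stock: 136 - 13 = 123. total_sold = 17
  Event 6 (return 4): 123 + 4 = 127
  Event 7 (restock 33): 127 + 33 = 160
  Event 8 (restock 11): 160 + 11 = 171
  Event 9 (restock 32): 171 + 32 = 203
Final: stock = 203, total_sold = 17

Checking against threshold 9:
  After event 1: stock=87 > 9
  After event 2: stock=117 > 9
  After event 3: stock=113 > 9
  After event 4: stock=136 > 9
  After event 5: stock=123 > 9
  After event 6: stock=127 > 9
  After event 7: stock=160 > 9
  After event 8: stock=171 > 9
  After event 9: stock=203 > 9
Alert events: []. Count = 0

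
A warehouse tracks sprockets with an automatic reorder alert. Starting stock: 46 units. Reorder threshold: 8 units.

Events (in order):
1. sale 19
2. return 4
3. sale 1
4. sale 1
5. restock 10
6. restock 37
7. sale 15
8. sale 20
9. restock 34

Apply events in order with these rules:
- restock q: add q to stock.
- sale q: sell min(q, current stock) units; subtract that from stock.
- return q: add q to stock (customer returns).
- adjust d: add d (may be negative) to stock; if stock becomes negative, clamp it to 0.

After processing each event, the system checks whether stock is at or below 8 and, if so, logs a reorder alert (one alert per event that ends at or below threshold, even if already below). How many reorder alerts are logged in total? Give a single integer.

Answer: 0

Derivation:
Processing events:
Start: stock = 46
  Event 1 (sale 19): sell min(19,46)=19. stock: 46 - 19 = 27. total_sold = 19
  Event 2 (return 4): 27 + 4 = 31
  Event 3 (sale 1): sell min(1,31)=1. stock: 31 - 1 = 30. total_sold = 20
  Event 4 (sale 1): sell min(1,30)=1. stock: 30 - 1 = 29. total_sold = 21
  Event 5 (restock 10): 29 + 10 = 39
  Event 6 (restock 37): 39 + 37 = 76
  Event 7 (sale 15): sell min(15,76)=15. stock: 76 - 15 = 61. total_sold = 36
  Event 8 (sale 20): sell min(20,61)=20. stock: 61 - 20 = 41. total_sold = 56
  Event 9 (restock 34): 41 + 34 = 75
Final: stock = 75, total_sold = 56

Checking against threshold 8:
  After event 1: stock=27 > 8
  After event 2: stock=31 > 8
  After event 3: stock=30 > 8
  After event 4: stock=29 > 8
  After event 5: stock=39 > 8
  After event 6: stock=76 > 8
  After event 7: stock=61 > 8
  After event 8: stock=41 > 8
  After event 9: stock=75 > 8
Alert events: []. Count = 0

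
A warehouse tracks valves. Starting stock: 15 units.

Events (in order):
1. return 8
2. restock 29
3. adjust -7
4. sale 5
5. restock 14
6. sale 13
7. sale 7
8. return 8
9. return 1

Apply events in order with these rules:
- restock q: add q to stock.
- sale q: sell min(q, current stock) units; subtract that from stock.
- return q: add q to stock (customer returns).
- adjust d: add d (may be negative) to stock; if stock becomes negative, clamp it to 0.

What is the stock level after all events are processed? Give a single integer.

Processing events:
Start: stock = 15
  Event 1 (return 8): 15 + 8 = 23
  Event 2 (restock 29): 23 + 29 = 52
  Event 3 (adjust -7): 52 + -7 = 45
  Event 4 (sale 5): sell min(5,45)=5. stock: 45 - 5 = 40. total_sold = 5
  Event 5 (restock 14): 40 + 14 = 54
  Event 6 (sale 13): sell min(13,54)=13. stock: 54 - 13 = 41. total_sold = 18
  Event 7 (sale 7): sell min(7,41)=7. stock: 41 - 7 = 34. total_sold = 25
  Event 8 (return 8): 34 + 8 = 42
  Event 9 (return 1): 42 + 1 = 43
Final: stock = 43, total_sold = 25

Answer: 43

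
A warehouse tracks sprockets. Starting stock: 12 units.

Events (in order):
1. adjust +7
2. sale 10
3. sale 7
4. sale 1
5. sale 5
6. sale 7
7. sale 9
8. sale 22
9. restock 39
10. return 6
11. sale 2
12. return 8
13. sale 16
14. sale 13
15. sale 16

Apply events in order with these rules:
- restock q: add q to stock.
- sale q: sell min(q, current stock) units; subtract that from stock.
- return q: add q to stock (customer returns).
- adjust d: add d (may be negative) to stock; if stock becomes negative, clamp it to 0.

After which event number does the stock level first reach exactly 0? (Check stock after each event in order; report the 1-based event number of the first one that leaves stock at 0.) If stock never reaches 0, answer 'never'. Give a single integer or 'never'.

Processing events:
Start: stock = 12
  Event 1 (adjust +7): 12 + 7 = 19
  Event 2 (sale 10): sell min(10,19)=10. stock: 19 - 10 = 9. total_sold = 10
  Event 3 (sale 7): sell min(7,9)=7. stock: 9 - 7 = 2. total_sold = 17
  Event 4 (sale 1): sell min(1,2)=1. stock: 2 - 1 = 1. total_sold = 18
  Event 5 (sale 5): sell min(5,1)=1. stock: 1 - 1 = 0. total_sold = 19
  Event 6 (sale 7): sell min(7,0)=0. stock: 0 - 0 = 0. total_sold = 19
  Event 7 (sale 9): sell min(9,0)=0. stock: 0 - 0 = 0. total_sold = 19
  Event 8 (sale 22): sell min(22,0)=0. stock: 0 - 0 = 0. total_sold = 19
  Event 9 (restock 39): 0 + 39 = 39
  Event 10 (return 6): 39 + 6 = 45
  Event 11 (sale 2): sell min(2,45)=2. stock: 45 - 2 = 43. total_sold = 21
  Event 12 (return 8): 43 + 8 = 51
  Event 13 (sale 16): sell min(16,51)=16. stock: 51 - 16 = 35. total_sold = 37
  Event 14 (sale 13): sell min(13,35)=13. stock: 35 - 13 = 22. total_sold = 50
  Event 15 (sale 16): sell min(16,22)=16. stock: 22 - 16 = 6. total_sold = 66
Final: stock = 6, total_sold = 66

First zero at event 5.

Answer: 5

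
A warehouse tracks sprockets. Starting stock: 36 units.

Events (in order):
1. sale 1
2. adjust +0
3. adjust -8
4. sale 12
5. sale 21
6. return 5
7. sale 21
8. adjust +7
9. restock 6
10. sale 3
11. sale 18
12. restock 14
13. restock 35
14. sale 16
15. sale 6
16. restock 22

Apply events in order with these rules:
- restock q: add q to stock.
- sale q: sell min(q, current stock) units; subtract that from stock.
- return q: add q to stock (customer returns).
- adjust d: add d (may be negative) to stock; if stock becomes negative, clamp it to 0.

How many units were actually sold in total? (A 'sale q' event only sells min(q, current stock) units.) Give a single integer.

Processing events:
Start: stock = 36
  Event 1 (sale 1): sell min(1,36)=1. stock: 36 - 1 = 35. total_sold = 1
  Event 2 (adjust +0): 35 + 0 = 35
  Event 3 (adjust -8): 35 + -8 = 27
  Event 4 (sale 12): sell min(12,27)=12. stock: 27 - 12 = 15. total_sold = 13
  Event 5 (sale 21): sell min(21,15)=15. stock: 15 - 15 = 0. total_sold = 28
  Event 6 (return 5): 0 + 5 = 5
  Event 7 (sale 21): sell min(21,5)=5. stock: 5 - 5 = 0. total_sold = 33
  Event 8 (adjust +7): 0 + 7 = 7
  Event 9 (restock 6): 7 + 6 = 13
  Event 10 (sale 3): sell min(3,13)=3. stock: 13 - 3 = 10. total_sold = 36
  Event 11 (sale 18): sell min(18,10)=10. stock: 10 - 10 = 0. total_sold = 46
  Event 12 (restock 14): 0 + 14 = 14
  Event 13 (restock 35): 14 + 35 = 49
  Event 14 (sale 16): sell min(16,49)=16. stock: 49 - 16 = 33. total_sold = 62
  Event 15 (sale 6): sell min(6,33)=6. stock: 33 - 6 = 27. total_sold = 68
  Event 16 (restock 22): 27 + 22 = 49
Final: stock = 49, total_sold = 68

Answer: 68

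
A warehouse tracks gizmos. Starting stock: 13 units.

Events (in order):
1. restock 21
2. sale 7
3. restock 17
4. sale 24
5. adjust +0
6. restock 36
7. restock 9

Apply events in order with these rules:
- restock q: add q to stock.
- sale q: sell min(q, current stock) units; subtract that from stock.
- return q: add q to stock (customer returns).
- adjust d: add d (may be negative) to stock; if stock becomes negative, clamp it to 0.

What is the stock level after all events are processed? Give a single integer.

Processing events:
Start: stock = 13
  Event 1 (restock 21): 13 + 21 = 34
  Event 2 (sale 7): sell min(7,34)=7. stock: 34 - 7 = 27. total_sold = 7
  Event 3 (restock 17): 27 + 17 = 44
  Event 4 (sale 24): sell min(24,44)=24. stock: 44 - 24 = 20. total_sold = 31
  Event 5 (adjust +0): 20 + 0 = 20
  Event 6 (restock 36): 20 + 36 = 56
  Event 7 (restock 9): 56 + 9 = 65
Final: stock = 65, total_sold = 31

Answer: 65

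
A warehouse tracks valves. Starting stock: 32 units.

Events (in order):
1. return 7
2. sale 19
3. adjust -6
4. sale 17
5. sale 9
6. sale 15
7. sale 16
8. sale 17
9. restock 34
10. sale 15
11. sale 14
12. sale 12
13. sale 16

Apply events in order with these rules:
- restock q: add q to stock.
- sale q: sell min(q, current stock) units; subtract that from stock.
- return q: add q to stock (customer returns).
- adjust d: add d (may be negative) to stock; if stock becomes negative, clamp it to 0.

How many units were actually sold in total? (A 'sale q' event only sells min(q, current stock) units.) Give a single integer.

Answer: 67

Derivation:
Processing events:
Start: stock = 32
  Event 1 (return 7): 32 + 7 = 39
  Event 2 (sale 19): sell min(19,39)=19. stock: 39 - 19 = 20. total_sold = 19
  Event 3 (adjust -6): 20 + -6 = 14
  Event 4 (sale 17): sell min(17,14)=14. stock: 14 - 14 = 0. total_sold = 33
  Event 5 (sale 9): sell min(9,0)=0. stock: 0 - 0 = 0. total_sold = 33
  Event 6 (sale 15): sell min(15,0)=0. stock: 0 - 0 = 0. total_sold = 33
  Event 7 (sale 16): sell min(16,0)=0. stock: 0 - 0 = 0. total_sold = 33
  Event 8 (sale 17): sell min(17,0)=0. stock: 0 - 0 = 0. total_sold = 33
  Event 9 (restock 34): 0 + 34 = 34
  Event 10 (sale 15): sell min(15,34)=15. stock: 34 - 15 = 19. total_sold = 48
  Event 11 (sale 14): sell min(14,19)=14. stock: 19 - 14 = 5. total_sold = 62
  Event 12 (sale 12): sell min(12,5)=5. stock: 5 - 5 = 0. total_sold = 67
  Event 13 (sale 16): sell min(16,0)=0. stock: 0 - 0 = 0. total_sold = 67
Final: stock = 0, total_sold = 67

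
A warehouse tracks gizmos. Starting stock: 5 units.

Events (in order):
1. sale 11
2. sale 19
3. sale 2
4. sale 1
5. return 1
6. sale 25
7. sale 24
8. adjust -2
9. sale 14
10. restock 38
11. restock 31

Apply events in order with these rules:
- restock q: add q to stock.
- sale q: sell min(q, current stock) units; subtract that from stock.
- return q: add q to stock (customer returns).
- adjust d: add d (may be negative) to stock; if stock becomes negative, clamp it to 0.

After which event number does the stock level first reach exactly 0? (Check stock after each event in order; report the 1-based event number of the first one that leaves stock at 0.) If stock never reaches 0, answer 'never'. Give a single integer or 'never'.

Processing events:
Start: stock = 5
  Event 1 (sale 11): sell min(11,5)=5. stock: 5 - 5 = 0. total_sold = 5
  Event 2 (sale 19): sell min(19,0)=0. stock: 0 - 0 = 0. total_sold = 5
  Event 3 (sale 2): sell min(2,0)=0. stock: 0 - 0 = 0. total_sold = 5
  Event 4 (sale 1): sell min(1,0)=0. stock: 0 - 0 = 0. total_sold = 5
  Event 5 (return 1): 0 + 1 = 1
  Event 6 (sale 25): sell min(25,1)=1. stock: 1 - 1 = 0. total_sold = 6
  Event 7 (sale 24): sell min(24,0)=0. stock: 0 - 0 = 0. total_sold = 6
  Event 8 (adjust -2): 0 + -2 = 0 (clamped to 0)
  Event 9 (sale 14): sell min(14,0)=0. stock: 0 - 0 = 0. total_sold = 6
  Event 10 (restock 38): 0 + 38 = 38
  Event 11 (restock 31): 38 + 31 = 69
Final: stock = 69, total_sold = 6

First zero at event 1.

Answer: 1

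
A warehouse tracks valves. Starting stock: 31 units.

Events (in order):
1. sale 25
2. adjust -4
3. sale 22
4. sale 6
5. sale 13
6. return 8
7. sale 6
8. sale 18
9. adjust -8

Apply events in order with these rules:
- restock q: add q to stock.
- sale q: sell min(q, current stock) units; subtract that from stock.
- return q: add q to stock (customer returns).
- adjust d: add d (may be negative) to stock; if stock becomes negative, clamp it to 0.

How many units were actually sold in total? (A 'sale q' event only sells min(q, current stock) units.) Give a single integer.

Processing events:
Start: stock = 31
  Event 1 (sale 25): sell min(25,31)=25. stock: 31 - 25 = 6. total_sold = 25
  Event 2 (adjust -4): 6 + -4 = 2
  Event 3 (sale 22): sell min(22,2)=2. stock: 2 - 2 = 0. total_sold = 27
  Event 4 (sale 6): sell min(6,0)=0. stock: 0 - 0 = 0. total_sold = 27
  Event 5 (sale 13): sell min(13,0)=0. stock: 0 - 0 = 0. total_sold = 27
  Event 6 (return 8): 0 + 8 = 8
  Event 7 (sale 6): sell min(6,8)=6. stock: 8 - 6 = 2. total_sold = 33
  Event 8 (sale 18): sell min(18,2)=2. stock: 2 - 2 = 0. total_sold = 35
  Event 9 (adjust -8): 0 + -8 = 0 (clamped to 0)
Final: stock = 0, total_sold = 35

Answer: 35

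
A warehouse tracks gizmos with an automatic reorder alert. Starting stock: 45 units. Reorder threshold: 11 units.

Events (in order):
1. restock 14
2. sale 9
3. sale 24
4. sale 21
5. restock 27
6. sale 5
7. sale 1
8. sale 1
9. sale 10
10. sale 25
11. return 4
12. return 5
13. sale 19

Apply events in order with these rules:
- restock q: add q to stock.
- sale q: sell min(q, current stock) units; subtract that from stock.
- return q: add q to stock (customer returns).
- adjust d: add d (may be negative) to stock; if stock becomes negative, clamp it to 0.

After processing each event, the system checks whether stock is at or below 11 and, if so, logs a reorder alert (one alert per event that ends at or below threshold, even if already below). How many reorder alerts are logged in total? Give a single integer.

Answer: 5

Derivation:
Processing events:
Start: stock = 45
  Event 1 (restock 14): 45 + 14 = 59
  Event 2 (sale 9): sell min(9,59)=9. stock: 59 - 9 = 50. total_sold = 9
  Event 3 (sale 24): sell min(24,50)=24. stock: 50 - 24 = 26. total_sold = 33
  Event 4 (sale 21): sell min(21,26)=21. stock: 26 - 21 = 5. total_sold = 54
  Event 5 (restock 27): 5 + 27 = 32
  Event 6 (sale 5): sell min(5,32)=5. stock: 32 - 5 = 27. total_sold = 59
  Event 7 (sale 1): sell min(1,27)=1. stock: 27 - 1 = 26. total_sold = 60
  Event 8 (sale 1): sell min(1,26)=1. stock: 26 - 1 = 25. total_sold = 61
  Event 9 (sale 10): sell min(10,25)=10. stock: 25 - 10 = 15. total_sold = 71
  Event 10 (sale 25): sell min(25,15)=15. stock: 15 - 15 = 0. total_sold = 86
  Event 11 (return 4): 0 + 4 = 4
  Event 12 (return 5): 4 + 5 = 9
  Event 13 (sale 19): sell min(19,9)=9. stock: 9 - 9 = 0. total_sold = 95
Final: stock = 0, total_sold = 95

Checking against threshold 11:
  After event 1: stock=59 > 11
  After event 2: stock=50 > 11
  After event 3: stock=26 > 11
  After event 4: stock=5 <= 11 -> ALERT
  After event 5: stock=32 > 11
  After event 6: stock=27 > 11
  After event 7: stock=26 > 11
  After event 8: stock=25 > 11
  After event 9: stock=15 > 11
  After event 10: stock=0 <= 11 -> ALERT
  After event 11: stock=4 <= 11 -> ALERT
  After event 12: stock=9 <= 11 -> ALERT
  After event 13: stock=0 <= 11 -> ALERT
Alert events: [4, 10, 11, 12, 13]. Count = 5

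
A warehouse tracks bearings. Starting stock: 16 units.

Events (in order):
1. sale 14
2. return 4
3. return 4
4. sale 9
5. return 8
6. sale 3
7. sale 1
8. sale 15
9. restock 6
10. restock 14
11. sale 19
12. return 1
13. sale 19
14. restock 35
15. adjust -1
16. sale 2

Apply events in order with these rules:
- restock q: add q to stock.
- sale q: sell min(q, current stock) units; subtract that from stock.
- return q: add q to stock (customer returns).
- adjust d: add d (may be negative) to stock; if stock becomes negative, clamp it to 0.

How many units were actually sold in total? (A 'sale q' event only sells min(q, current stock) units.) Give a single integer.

Answer: 55

Derivation:
Processing events:
Start: stock = 16
  Event 1 (sale 14): sell min(14,16)=14. stock: 16 - 14 = 2. total_sold = 14
  Event 2 (return 4): 2 + 4 = 6
  Event 3 (return 4): 6 + 4 = 10
  Event 4 (sale 9): sell min(9,10)=9. stock: 10 - 9 = 1. total_sold = 23
  Event 5 (return 8): 1 + 8 = 9
  Event 6 (sale 3): sell min(3,9)=3. stock: 9 - 3 = 6. total_sold = 26
  Event 7 (sale 1): sell min(1,6)=1. stock: 6 - 1 = 5. total_sold = 27
  Event 8 (sale 15): sell min(15,5)=5. stock: 5 - 5 = 0. total_sold = 32
  Event 9 (restock 6): 0 + 6 = 6
  Event 10 (restock 14): 6 + 14 = 20
  Event 11 (sale 19): sell min(19,20)=19. stock: 20 - 19 = 1. total_sold = 51
  Event 12 (return 1): 1 + 1 = 2
  Event 13 (sale 19): sell min(19,2)=2. stock: 2 - 2 = 0. total_sold = 53
  Event 14 (restock 35): 0 + 35 = 35
  Event 15 (adjust -1): 35 + -1 = 34
  Event 16 (sale 2): sell min(2,34)=2. stock: 34 - 2 = 32. total_sold = 55
Final: stock = 32, total_sold = 55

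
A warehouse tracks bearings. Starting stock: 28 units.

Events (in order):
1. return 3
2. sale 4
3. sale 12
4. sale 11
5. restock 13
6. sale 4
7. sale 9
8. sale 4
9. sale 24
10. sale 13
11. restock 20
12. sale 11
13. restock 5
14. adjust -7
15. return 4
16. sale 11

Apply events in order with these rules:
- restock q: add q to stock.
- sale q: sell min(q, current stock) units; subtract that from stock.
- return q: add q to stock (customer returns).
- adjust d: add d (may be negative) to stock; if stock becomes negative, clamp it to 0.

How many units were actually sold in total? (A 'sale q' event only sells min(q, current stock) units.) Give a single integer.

Answer: 66

Derivation:
Processing events:
Start: stock = 28
  Event 1 (return 3): 28 + 3 = 31
  Event 2 (sale 4): sell min(4,31)=4. stock: 31 - 4 = 27. total_sold = 4
  Event 3 (sale 12): sell min(12,27)=12. stock: 27 - 12 = 15. total_sold = 16
  Event 4 (sale 11): sell min(11,15)=11. stock: 15 - 11 = 4. total_sold = 27
  Event 5 (restock 13): 4 + 13 = 17
  Event 6 (sale 4): sell min(4,17)=4. stock: 17 - 4 = 13. total_sold = 31
  Event 7 (sale 9): sell min(9,13)=9. stock: 13 - 9 = 4. total_sold = 40
  Event 8 (sale 4): sell min(4,4)=4. stock: 4 - 4 = 0. total_sold = 44
  Event 9 (sale 24): sell min(24,0)=0. stock: 0 - 0 = 0. total_sold = 44
  Event 10 (sale 13): sell min(13,0)=0. stock: 0 - 0 = 0. total_sold = 44
  Event 11 (restock 20): 0 + 20 = 20
  Event 12 (sale 11): sell min(11,20)=11. stock: 20 - 11 = 9. total_sold = 55
  Event 13 (restock 5): 9 + 5 = 14
  Event 14 (adjust -7): 14 + -7 = 7
  Event 15 (return 4): 7 + 4 = 11
  Event 16 (sale 11): sell min(11,11)=11. stock: 11 - 11 = 0. total_sold = 66
Final: stock = 0, total_sold = 66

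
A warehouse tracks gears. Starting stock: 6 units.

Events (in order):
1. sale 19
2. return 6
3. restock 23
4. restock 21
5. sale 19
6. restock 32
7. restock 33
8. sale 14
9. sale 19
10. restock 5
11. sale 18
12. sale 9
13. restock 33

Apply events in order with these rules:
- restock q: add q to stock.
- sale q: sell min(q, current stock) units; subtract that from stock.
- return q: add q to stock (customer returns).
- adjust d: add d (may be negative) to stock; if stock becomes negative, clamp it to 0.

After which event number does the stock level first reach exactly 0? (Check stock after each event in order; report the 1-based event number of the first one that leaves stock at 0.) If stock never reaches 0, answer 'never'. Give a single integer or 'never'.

Answer: 1

Derivation:
Processing events:
Start: stock = 6
  Event 1 (sale 19): sell min(19,6)=6. stock: 6 - 6 = 0. total_sold = 6
  Event 2 (return 6): 0 + 6 = 6
  Event 3 (restock 23): 6 + 23 = 29
  Event 4 (restock 21): 29 + 21 = 50
  Event 5 (sale 19): sell min(19,50)=19. stock: 50 - 19 = 31. total_sold = 25
  Event 6 (restock 32): 31 + 32 = 63
  Event 7 (restock 33): 63 + 33 = 96
  Event 8 (sale 14): sell min(14,96)=14. stock: 96 - 14 = 82. total_sold = 39
  Event 9 (sale 19): sell min(19,82)=19. stock: 82 - 19 = 63. total_sold = 58
  Event 10 (restock 5): 63 + 5 = 68
  Event 11 (sale 18): sell min(18,68)=18. stock: 68 - 18 = 50. total_sold = 76
  Event 12 (sale 9): sell min(9,50)=9. stock: 50 - 9 = 41. total_sold = 85
  Event 13 (restock 33): 41 + 33 = 74
Final: stock = 74, total_sold = 85

First zero at event 1.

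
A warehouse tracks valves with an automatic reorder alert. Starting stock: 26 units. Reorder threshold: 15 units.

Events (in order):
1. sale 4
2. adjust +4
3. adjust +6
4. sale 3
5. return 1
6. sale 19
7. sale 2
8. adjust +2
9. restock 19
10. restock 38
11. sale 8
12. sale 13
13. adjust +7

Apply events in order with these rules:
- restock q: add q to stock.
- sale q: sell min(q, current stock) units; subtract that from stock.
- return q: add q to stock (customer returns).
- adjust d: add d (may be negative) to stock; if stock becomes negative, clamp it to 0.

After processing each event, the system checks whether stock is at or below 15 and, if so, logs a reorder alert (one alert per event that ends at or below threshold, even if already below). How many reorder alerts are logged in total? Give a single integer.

Processing events:
Start: stock = 26
  Event 1 (sale 4): sell min(4,26)=4. stock: 26 - 4 = 22. total_sold = 4
  Event 2 (adjust +4): 22 + 4 = 26
  Event 3 (adjust +6): 26 + 6 = 32
  Event 4 (sale 3): sell min(3,32)=3. stock: 32 - 3 = 29. total_sold = 7
  Event 5 (return 1): 29 + 1 = 30
  Event 6 (sale 19): sell min(19,30)=19. stock: 30 - 19 = 11. total_sold = 26
  Event 7 (sale 2): sell min(2,11)=2. stock: 11 - 2 = 9. total_sold = 28
  Event 8 (adjust +2): 9 + 2 = 11
  Event 9 (restock 19): 11 + 19 = 30
  Event 10 (restock 38): 30 + 38 = 68
  Event 11 (sale 8): sell min(8,68)=8. stock: 68 - 8 = 60. total_sold = 36
  Event 12 (sale 13): sell min(13,60)=13. stock: 60 - 13 = 47. total_sold = 49
  Event 13 (adjust +7): 47 + 7 = 54
Final: stock = 54, total_sold = 49

Checking against threshold 15:
  After event 1: stock=22 > 15
  After event 2: stock=26 > 15
  After event 3: stock=32 > 15
  After event 4: stock=29 > 15
  After event 5: stock=30 > 15
  After event 6: stock=11 <= 15 -> ALERT
  After event 7: stock=9 <= 15 -> ALERT
  After event 8: stock=11 <= 15 -> ALERT
  After event 9: stock=30 > 15
  After event 10: stock=68 > 15
  After event 11: stock=60 > 15
  After event 12: stock=47 > 15
  After event 13: stock=54 > 15
Alert events: [6, 7, 8]. Count = 3

Answer: 3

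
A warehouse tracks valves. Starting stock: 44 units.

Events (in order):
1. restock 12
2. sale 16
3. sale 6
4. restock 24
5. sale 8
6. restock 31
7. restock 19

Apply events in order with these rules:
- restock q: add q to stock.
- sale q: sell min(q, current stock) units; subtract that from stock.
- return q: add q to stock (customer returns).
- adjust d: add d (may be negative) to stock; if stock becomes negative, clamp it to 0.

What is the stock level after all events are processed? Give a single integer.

Answer: 100

Derivation:
Processing events:
Start: stock = 44
  Event 1 (restock 12): 44 + 12 = 56
  Event 2 (sale 16): sell min(16,56)=16. stock: 56 - 16 = 40. total_sold = 16
  Event 3 (sale 6): sell min(6,40)=6. stock: 40 - 6 = 34. total_sold = 22
  Event 4 (restock 24): 34 + 24 = 58
  Event 5 (sale 8): sell min(8,58)=8. stock: 58 - 8 = 50. total_sold = 30
  Event 6 (restock 31): 50 + 31 = 81
  Event 7 (restock 19): 81 + 19 = 100
Final: stock = 100, total_sold = 30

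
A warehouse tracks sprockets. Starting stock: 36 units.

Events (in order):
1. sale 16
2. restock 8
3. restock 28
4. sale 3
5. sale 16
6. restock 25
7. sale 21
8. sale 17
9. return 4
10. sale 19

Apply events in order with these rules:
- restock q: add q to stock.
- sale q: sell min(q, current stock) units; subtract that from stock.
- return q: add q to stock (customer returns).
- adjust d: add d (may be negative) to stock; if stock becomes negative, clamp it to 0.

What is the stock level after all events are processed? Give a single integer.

Processing events:
Start: stock = 36
  Event 1 (sale 16): sell min(16,36)=16. stock: 36 - 16 = 20. total_sold = 16
  Event 2 (restock 8): 20 + 8 = 28
  Event 3 (restock 28): 28 + 28 = 56
  Event 4 (sale 3): sell min(3,56)=3. stock: 56 - 3 = 53. total_sold = 19
  Event 5 (sale 16): sell min(16,53)=16. stock: 53 - 16 = 37. total_sold = 35
  Event 6 (restock 25): 37 + 25 = 62
  Event 7 (sale 21): sell min(21,62)=21. stock: 62 - 21 = 41. total_sold = 56
  Event 8 (sale 17): sell min(17,41)=17. stock: 41 - 17 = 24. total_sold = 73
  Event 9 (return 4): 24 + 4 = 28
  Event 10 (sale 19): sell min(19,28)=19. stock: 28 - 19 = 9. total_sold = 92
Final: stock = 9, total_sold = 92

Answer: 9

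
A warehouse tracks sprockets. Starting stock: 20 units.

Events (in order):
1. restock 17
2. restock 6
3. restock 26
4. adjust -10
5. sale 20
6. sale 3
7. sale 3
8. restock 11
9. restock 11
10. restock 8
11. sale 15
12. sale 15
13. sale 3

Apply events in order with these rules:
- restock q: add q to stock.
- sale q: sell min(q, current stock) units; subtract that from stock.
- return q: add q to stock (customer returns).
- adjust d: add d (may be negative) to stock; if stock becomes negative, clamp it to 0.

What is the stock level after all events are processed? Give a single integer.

Answer: 30

Derivation:
Processing events:
Start: stock = 20
  Event 1 (restock 17): 20 + 17 = 37
  Event 2 (restock 6): 37 + 6 = 43
  Event 3 (restock 26): 43 + 26 = 69
  Event 4 (adjust -10): 69 + -10 = 59
  Event 5 (sale 20): sell min(20,59)=20. stock: 59 - 20 = 39. total_sold = 20
  Event 6 (sale 3): sell min(3,39)=3. stock: 39 - 3 = 36. total_sold = 23
  Event 7 (sale 3): sell min(3,36)=3. stock: 36 - 3 = 33. total_sold = 26
  Event 8 (restock 11): 33 + 11 = 44
  Event 9 (restock 11): 44 + 11 = 55
  Event 10 (restock 8): 55 + 8 = 63
  Event 11 (sale 15): sell min(15,63)=15. stock: 63 - 15 = 48. total_sold = 41
  Event 12 (sale 15): sell min(15,48)=15. stock: 48 - 15 = 33. total_sold = 56
  Event 13 (sale 3): sell min(3,33)=3. stock: 33 - 3 = 30. total_sold = 59
Final: stock = 30, total_sold = 59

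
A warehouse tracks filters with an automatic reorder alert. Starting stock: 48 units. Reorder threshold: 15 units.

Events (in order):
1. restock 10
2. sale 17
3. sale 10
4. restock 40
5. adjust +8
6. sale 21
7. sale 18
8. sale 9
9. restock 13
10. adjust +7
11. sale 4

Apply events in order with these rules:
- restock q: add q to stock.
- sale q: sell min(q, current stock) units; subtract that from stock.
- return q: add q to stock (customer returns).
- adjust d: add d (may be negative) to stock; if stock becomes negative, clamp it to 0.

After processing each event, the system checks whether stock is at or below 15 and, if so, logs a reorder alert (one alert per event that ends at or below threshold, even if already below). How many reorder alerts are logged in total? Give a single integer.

Processing events:
Start: stock = 48
  Event 1 (restock 10): 48 + 10 = 58
  Event 2 (sale 17): sell min(17,58)=17. stock: 58 - 17 = 41. total_sold = 17
  Event 3 (sale 10): sell min(10,41)=10. stock: 41 - 10 = 31. total_sold = 27
  Event 4 (restock 40): 31 + 40 = 71
  Event 5 (adjust +8): 71 + 8 = 79
  Event 6 (sale 21): sell min(21,79)=21. stock: 79 - 21 = 58. total_sold = 48
  Event 7 (sale 18): sell min(18,58)=18. stock: 58 - 18 = 40. total_sold = 66
  Event 8 (sale 9): sell min(9,40)=9. stock: 40 - 9 = 31. total_sold = 75
  Event 9 (restock 13): 31 + 13 = 44
  Event 10 (adjust +7): 44 + 7 = 51
  Event 11 (sale 4): sell min(4,51)=4. stock: 51 - 4 = 47. total_sold = 79
Final: stock = 47, total_sold = 79

Checking against threshold 15:
  After event 1: stock=58 > 15
  After event 2: stock=41 > 15
  After event 3: stock=31 > 15
  After event 4: stock=71 > 15
  After event 5: stock=79 > 15
  After event 6: stock=58 > 15
  After event 7: stock=40 > 15
  After event 8: stock=31 > 15
  After event 9: stock=44 > 15
  After event 10: stock=51 > 15
  After event 11: stock=47 > 15
Alert events: []. Count = 0

Answer: 0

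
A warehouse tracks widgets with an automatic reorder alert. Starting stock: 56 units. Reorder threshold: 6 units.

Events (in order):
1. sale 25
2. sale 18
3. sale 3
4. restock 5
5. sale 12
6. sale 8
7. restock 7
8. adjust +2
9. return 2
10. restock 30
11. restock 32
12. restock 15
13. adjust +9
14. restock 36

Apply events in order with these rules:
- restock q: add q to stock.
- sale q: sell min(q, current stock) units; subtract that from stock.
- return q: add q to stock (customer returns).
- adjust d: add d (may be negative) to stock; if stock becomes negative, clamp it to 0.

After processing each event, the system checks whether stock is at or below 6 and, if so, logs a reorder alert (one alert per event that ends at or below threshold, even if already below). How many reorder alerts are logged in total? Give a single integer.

Answer: 2

Derivation:
Processing events:
Start: stock = 56
  Event 1 (sale 25): sell min(25,56)=25. stock: 56 - 25 = 31. total_sold = 25
  Event 2 (sale 18): sell min(18,31)=18. stock: 31 - 18 = 13. total_sold = 43
  Event 3 (sale 3): sell min(3,13)=3. stock: 13 - 3 = 10. total_sold = 46
  Event 4 (restock 5): 10 + 5 = 15
  Event 5 (sale 12): sell min(12,15)=12. stock: 15 - 12 = 3. total_sold = 58
  Event 6 (sale 8): sell min(8,3)=3. stock: 3 - 3 = 0. total_sold = 61
  Event 7 (restock 7): 0 + 7 = 7
  Event 8 (adjust +2): 7 + 2 = 9
  Event 9 (return 2): 9 + 2 = 11
  Event 10 (restock 30): 11 + 30 = 41
  Event 11 (restock 32): 41 + 32 = 73
  Event 12 (restock 15): 73 + 15 = 88
  Event 13 (adjust +9): 88 + 9 = 97
  Event 14 (restock 36): 97 + 36 = 133
Final: stock = 133, total_sold = 61

Checking against threshold 6:
  After event 1: stock=31 > 6
  After event 2: stock=13 > 6
  After event 3: stock=10 > 6
  After event 4: stock=15 > 6
  After event 5: stock=3 <= 6 -> ALERT
  After event 6: stock=0 <= 6 -> ALERT
  After event 7: stock=7 > 6
  After event 8: stock=9 > 6
  After event 9: stock=11 > 6
  After event 10: stock=41 > 6
  After event 11: stock=73 > 6
  After event 12: stock=88 > 6
  After event 13: stock=97 > 6
  After event 14: stock=133 > 6
Alert events: [5, 6]. Count = 2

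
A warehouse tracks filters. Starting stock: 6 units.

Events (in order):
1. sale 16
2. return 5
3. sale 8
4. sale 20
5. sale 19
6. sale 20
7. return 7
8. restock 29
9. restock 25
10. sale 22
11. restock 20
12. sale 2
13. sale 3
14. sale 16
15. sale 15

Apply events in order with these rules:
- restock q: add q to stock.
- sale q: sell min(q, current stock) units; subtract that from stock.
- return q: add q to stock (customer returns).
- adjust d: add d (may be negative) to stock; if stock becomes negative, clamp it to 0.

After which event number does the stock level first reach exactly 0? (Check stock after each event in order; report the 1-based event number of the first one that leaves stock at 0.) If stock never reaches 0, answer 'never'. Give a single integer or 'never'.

Processing events:
Start: stock = 6
  Event 1 (sale 16): sell min(16,6)=6. stock: 6 - 6 = 0. total_sold = 6
  Event 2 (return 5): 0 + 5 = 5
  Event 3 (sale 8): sell min(8,5)=5. stock: 5 - 5 = 0. total_sold = 11
  Event 4 (sale 20): sell min(20,0)=0. stock: 0 - 0 = 0. total_sold = 11
  Event 5 (sale 19): sell min(19,0)=0. stock: 0 - 0 = 0. total_sold = 11
  Event 6 (sale 20): sell min(20,0)=0. stock: 0 - 0 = 0. total_sold = 11
  Event 7 (return 7): 0 + 7 = 7
  Event 8 (restock 29): 7 + 29 = 36
  Event 9 (restock 25): 36 + 25 = 61
  Event 10 (sale 22): sell min(22,61)=22. stock: 61 - 22 = 39. total_sold = 33
  Event 11 (restock 20): 39 + 20 = 59
  Event 12 (sale 2): sell min(2,59)=2. stock: 59 - 2 = 57. total_sold = 35
  Event 13 (sale 3): sell min(3,57)=3. stock: 57 - 3 = 54. total_sold = 38
  Event 14 (sale 16): sell min(16,54)=16. stock: 54 - 16 = 38. total_sold = 54
  Event 15 (sale 15): sell min(15,38)=15. stock: 38 - 15 = 23. total_sold = 69
Final: stock = 23, total_sold = 69

First zero at event 1.

Answer: 1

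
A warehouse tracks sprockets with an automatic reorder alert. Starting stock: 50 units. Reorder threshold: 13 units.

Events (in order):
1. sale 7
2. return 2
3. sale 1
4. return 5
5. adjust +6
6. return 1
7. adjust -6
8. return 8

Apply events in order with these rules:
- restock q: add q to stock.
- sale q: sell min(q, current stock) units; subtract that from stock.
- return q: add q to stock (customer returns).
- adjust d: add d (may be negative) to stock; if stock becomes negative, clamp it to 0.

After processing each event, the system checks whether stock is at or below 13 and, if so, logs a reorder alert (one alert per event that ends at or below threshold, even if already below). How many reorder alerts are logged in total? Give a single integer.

Processing events:
Start: stock = 50
  Event 1 (sale 7): sell min(7,50)=7. stock: 50 - 7 = 43. total_sold = 7
  Event 2 (return 2): 43 + 2 = 45
  Event 3 (sale 1): sell min(1,45)=1. stock: 45 - 1 = 44. total_sold = 8
  Event 4 (return 5): 44 + 5 = 49
  Event 5 (adjust +6): 49 + 6 = 55
  Event 6 (return 1): 55 + 1 = 56
  Event 7 (adjust -6): 56 + -6 = 50
  Event 8 (return 8): 50 + 8 = 58
Final: stock = 58, total_sold = 8

Checking against threshold 13:
  After event 1: stock=43 > 13
  After event 2: stock=45 > 13
  After event 3: stock=44 > 13
  After event 4: stock=49 > 13
  After event 5: stock=55 > 13
  After event 6: stock=56 > 13
  After event 7: stock=50 > 13
  After event 8: stock=58 > 13
Alert events: []. Count = 0

Answer: 0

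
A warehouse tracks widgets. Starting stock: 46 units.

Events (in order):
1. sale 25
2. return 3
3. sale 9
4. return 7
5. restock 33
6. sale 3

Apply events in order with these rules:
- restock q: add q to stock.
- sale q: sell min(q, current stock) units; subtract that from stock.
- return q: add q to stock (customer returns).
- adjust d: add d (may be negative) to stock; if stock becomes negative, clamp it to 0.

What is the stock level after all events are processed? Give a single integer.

Answer: 52

Derivation:
Processing events:
Start: stock = 46
  Event 1 (sale 25): sell min(25,46)=25. stock: 46 - 25 = 21. total_sold = 25
  Event 2 (return 3): 21 + 3 = 24
  Event 3 (sale 9): sell min(9,24)=9. stock: 24 - 9 = 15. total_sold = 34
  Event 4 (return 7): 15 + 7 = 22
  Event 5 (restock 33): 22 + 33 = 55
  Event 6 (sale 3): sell min(3,55)=3. stock: 55 - 3 = 52. total_sold = 37
Final: stock = 52, total_sold = 37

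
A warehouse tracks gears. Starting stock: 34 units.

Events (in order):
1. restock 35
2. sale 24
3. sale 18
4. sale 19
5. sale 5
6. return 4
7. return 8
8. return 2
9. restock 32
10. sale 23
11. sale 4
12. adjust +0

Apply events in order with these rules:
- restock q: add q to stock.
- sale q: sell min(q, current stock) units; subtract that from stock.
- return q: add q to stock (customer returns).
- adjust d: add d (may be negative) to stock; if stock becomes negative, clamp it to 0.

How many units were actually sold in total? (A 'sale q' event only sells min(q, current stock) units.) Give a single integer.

Processing events:
Start: stock = 34
  Event 1 (restock 35): 34 + 35 = 69
  Event 2 (sale 24): sell min(24,69)=24. stock: 69 - 24 = 45. total_sold = 24
  Event 3 (sale 18): sell min(18,45)=18. stock: 45 - 18 = 27. total_sold = 42
  Event 4 (sale 19): sell min(19,27)=19. stock: 27 - 19 = 8. total_sold = 61
  Event 5 (sale 5): sell min(5,8)=5. stock: 8 - 5 = 3. total_sold = 66
  Event 6 (return 4): 3 + 4 = 7
  Event 7 (return 8): 7 + 8 = 15
  Event 8 (return 2): 15 + 2 = 17
  Event 9 (restock 32): 17 + 32 = 49
  Event 10 (sale 23): sell min(23,49)=23. stock: 49 - 23 = 26. total_sold = 89
  Event 11 (sale 4): sell min(4,26)=4. stock: 26 - 4 = 22. total_sold = 93
  Event 12 (adjust +0): 22 + 0 = 22
Final: stock = 22, total_sold = 93

Answer: 93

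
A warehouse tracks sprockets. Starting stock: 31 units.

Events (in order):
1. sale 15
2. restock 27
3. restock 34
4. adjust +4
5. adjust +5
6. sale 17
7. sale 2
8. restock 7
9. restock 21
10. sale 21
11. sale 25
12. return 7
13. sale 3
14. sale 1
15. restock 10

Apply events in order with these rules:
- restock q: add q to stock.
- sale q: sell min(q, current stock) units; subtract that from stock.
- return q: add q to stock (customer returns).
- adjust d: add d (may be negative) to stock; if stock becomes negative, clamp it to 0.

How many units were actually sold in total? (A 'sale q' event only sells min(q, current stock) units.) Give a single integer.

Processing events:
Start: stock = 31
  Event 1 (sale 15): sell min(15,31)=15. stock: 31 - 15 = 16. total_sold = 15
  Event 2 (restock 27): 16 + 27 = 43
  Event 3 (restock 34): 43 + 34 = 77
  Event 4 (adjust +4): 77 + 4 = 81
  Event 5 (adjust +5): 81 + 5 = 86
  Event 6 (sale 17): sell min(17,86)=17. stock: 86 - 17 = 69. total_sold = 32
  Event 7 (sale 2): sell min(2,69)=2. stock: 69 - 2 = 67. total_sold = 34
  Event 8 (restock 7): 67 + 7 = 74
  Event 9 (restock 21): 74 + 21 = 95
  Event 10 (sale 21): sell min(21,95)=21. stock: 95 - 21 = 74. total_sold = 55
  Event 11 (sale 25): sell min(25,74)=25. stock: 74 - 25 = 49. total_sold = 80
  Event 12 (return 7): 49 + 7 = 56
  Event 13 (sale 3): sell min(3,56)=3. stock: 56 - 3 = 53. total_sold = 83
  Event 14 (sale 1): sell min(1,53)=1. stock: 53 - 1 = 52. total_sold = 84
  Event 15 (restock 10): 52 + 10 = 62
Final: stock = 62, total_sold = 84

Answer: 84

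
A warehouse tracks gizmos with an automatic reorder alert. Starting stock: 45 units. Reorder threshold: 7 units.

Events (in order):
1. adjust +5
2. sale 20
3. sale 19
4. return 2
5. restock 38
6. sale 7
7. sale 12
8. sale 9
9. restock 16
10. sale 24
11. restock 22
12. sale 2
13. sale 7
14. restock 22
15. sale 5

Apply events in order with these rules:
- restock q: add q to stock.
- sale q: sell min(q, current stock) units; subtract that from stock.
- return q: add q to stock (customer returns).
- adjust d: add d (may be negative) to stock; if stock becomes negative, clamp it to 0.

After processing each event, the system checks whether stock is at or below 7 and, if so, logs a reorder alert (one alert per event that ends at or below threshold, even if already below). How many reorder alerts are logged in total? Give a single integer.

Processing events:
Start: stock = 45
  Event 1 (adjust +5): 45 + 5 = 50
  Event 2 (sale 20): sell min(20,50)=20. stock: 50 - 20 = 30. total_sold = 20
  Event 3 (sale 19): sell min(19,30)=19. stock: 30 - 19 = 11. total_sold = 39
  Event 4 (return 2): 11 + 2 = 13
  Event 5 (restock 38): 13 + 38 = 51
  Event 6 (sale 7): sell min(7,51)=7. stock: 51 - 7 = 44. total_sold = 46
  Event 7 (sale 12): sell min(12,44)=12. stock: 44 - 12 = 32. total_sold = 58
  Event 8 (sale 9): sell min(9,32)=9. stock: 32 - 9 = 23. total_sold = 67
  Event 9 (restock 16): 23 + 16 = 39
  Event 10 (sale 24): sell min(24,39)=24. stock: 39 - 24 = 15. total_sold = 91
  Event 11 (restock 22): 15 + 22 = 37
  Event 12 (sale 2): sell min(2,37)=2. stock: 37 - 2 = 35. total_sold = 93
  Event 13 (sale 7): sell min(7,35)=7. stock: 35 - 7 = 28. total_sold = 100
  Event 14 (restock 22): 28 + 22 = 50
  Event 15 (sale 5): sell min(5,50)=5. stock: 50 - 5 = 45. total_sold = 105
Final: stock = 45, total_sold = 105

Checking against threshold 7:
  After event 1: stock=50 > 7
  After event 2: stock=30 > 7
  After event 3: stock=11 > 7
  After event 4: stock=13 > 7
  After event 5: stock=51 > 7
  After event 6: stock=44 > 7
  After event 7: stock=32 > 7
  After event 8: stock=23 > 7
  After event 9: stock=39 > 7
  After event 10: stock=15 > 7
  After event 11: stock=37 > 7
  After event 12: stock=35 > 7
  After event 13: stock=28 > 7
  After event 14: stock=50 > 7
  After event 15: stock=45 > 7
Alert events: []. Count = 0

Answer: 0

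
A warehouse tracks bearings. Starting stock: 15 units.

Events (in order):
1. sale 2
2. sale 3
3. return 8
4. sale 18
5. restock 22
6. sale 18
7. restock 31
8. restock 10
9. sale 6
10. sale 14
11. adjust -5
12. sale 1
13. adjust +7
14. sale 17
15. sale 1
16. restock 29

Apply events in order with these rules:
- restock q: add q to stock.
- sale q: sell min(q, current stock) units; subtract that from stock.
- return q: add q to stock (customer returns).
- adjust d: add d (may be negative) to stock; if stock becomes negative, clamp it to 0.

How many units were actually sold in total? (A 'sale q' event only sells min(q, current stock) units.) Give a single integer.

Answer: 80

Derivation:
Processing events:
Start: stock = 15
  Event 1 (sale 2): sell min(2,15)=2. stock: 15 - 2 = 13. total_sold = 2
  Event 2 (sale 3): sell min(3,13)=3. stock: 13 - 3 = 10. total_sold = 5
  Event 3 (return 8): 10 + 8 = 18
  Event 4 (sale 18): sell min(18,18)=18. stock: 18 - 18 = 0. total_sold = 23
  Event 5 (restock 22): 0 + 22 = 22
  Event 6 (sale 18): sell min(18,22)=18. stock: 22 - 18 = 4. total_sold = 41
  Event 7 (restock 31): 4 + 31 = 35
  Event 8 (restock 10): 35 + 10 = 45
  Event 9 (sale 6): sell min(6,45)=6. stock: 45 - 6 = 39. total_sold = 47
  Event 10 (sale 14): sell min(14,39)=14. stock: 39 - 14 = 25. total_sold = 61
  Event 11 (adjust -5): 25 + -5 = 20
  Event 12 (sale 1): sell min(1,20)=1. stock: 20 - 1 = 19. total_sold = 62
  Event 13 (adjust +7): 19 + 7 = 26
  Event 14 (sale 17): sell min(17,26)=17. stock: 26 - 17 = 9. total_sold = 79
  Event 15 (sale 1): sell min(1,9)=1. stock: 9 - 1 = 8. total_sold = 80
  Event 16 (restock 29): 8 + 29 = 37
Final: stock = 37, total_sold = 80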